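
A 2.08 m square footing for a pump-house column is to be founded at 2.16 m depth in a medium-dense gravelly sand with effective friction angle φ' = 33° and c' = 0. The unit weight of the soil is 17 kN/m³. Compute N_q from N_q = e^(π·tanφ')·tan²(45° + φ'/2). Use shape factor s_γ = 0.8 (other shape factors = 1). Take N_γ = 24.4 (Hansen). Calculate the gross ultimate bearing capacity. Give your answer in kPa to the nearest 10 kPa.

tan33° = 0.6494, so N_q = e^(π×0.6494)·tan²(61.5°) = 7.692 × 3.392 = 26.09.
Overburden at base level: q = 17 × 2.16 = 36.72 kPa.
Surcharge term q·N_q = 36.72 × 26.092 = 958.1 kPa; self-weight term 0.5·γ·B·N_γ·s_γ = 0.5 × 17 × 2.08 × 24.4 × 0.8 = 345.11 kPa.
q_ult = 958.1 + 345.11 = 1303.2 kPa.

q_ult ≈ 1300 kPa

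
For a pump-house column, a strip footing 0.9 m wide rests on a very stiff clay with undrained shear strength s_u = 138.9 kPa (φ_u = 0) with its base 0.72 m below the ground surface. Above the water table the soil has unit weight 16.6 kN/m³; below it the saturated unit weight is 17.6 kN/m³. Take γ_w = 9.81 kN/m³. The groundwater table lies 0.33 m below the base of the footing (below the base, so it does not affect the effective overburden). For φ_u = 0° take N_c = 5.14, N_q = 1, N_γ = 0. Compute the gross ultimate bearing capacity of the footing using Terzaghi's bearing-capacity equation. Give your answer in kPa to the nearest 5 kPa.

q_ult ≈ 725 kPa

Effective surcharge at the founding depth q = γ·D_f = 16.6 × 0.72 = 11.952 kPa.
q_ult = c·N_c + q·N_q
     = 138.9 × 5.14 + 11.952 × 1
     = 713.95 + 11.952 = 725.9 kPa.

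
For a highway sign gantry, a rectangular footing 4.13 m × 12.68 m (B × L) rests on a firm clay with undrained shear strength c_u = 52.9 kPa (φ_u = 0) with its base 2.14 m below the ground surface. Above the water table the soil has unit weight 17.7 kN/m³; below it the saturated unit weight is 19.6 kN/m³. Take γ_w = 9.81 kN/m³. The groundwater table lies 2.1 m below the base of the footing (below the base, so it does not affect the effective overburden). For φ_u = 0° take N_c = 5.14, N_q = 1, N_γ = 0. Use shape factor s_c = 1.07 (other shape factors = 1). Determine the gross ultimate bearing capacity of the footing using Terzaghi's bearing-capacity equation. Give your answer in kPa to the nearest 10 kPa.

q_ult ≈ 330 kPa

Overburden at base level: q = 17.7 × 2.14 = 37.878 kPa.
Cohesion term c·N_c·s_c = 52.9 × 5.14 × 1.07 = 290.94 kPa; surcharge term q·N_q = 37.878 × 1 = 37.878 kPa.
q_ult = 290.94 + 37.878 = 328.82 kPa.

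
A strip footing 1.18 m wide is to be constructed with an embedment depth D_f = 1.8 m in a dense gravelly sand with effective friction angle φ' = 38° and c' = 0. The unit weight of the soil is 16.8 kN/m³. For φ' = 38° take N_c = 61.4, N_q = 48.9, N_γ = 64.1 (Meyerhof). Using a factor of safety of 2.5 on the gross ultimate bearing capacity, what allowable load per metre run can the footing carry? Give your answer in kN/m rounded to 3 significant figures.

≈ 998 kN/m

Effective surcharge at the founding depth q = γ·D_f = 16.8 × 1.8 = 30.24 kPa.
q_ult = q·N_q + 0.5·γ·B·N_γ
     = 30.24 × 48.9 + 0.5 × 16.8 × 1.18 × 64.1
     = 1478.7 + 635.36 = 2114.1 kPa.
Gross allowable pressure q_all = 2114.1 / 2.5 = 845.64 kPa.
Allowable wall load = q_all × B = 845.64 × 1.18 = 997.85 kN per metre run.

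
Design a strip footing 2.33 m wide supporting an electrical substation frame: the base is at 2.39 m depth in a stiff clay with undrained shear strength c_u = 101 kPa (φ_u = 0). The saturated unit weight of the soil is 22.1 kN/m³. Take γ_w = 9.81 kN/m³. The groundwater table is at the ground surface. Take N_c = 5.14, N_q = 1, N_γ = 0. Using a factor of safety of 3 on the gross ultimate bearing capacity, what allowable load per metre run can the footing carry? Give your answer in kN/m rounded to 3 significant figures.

≈ 426 kN/m

Water table at ground surface, so effective unit weight γ' = 22.1 − 9.81 = 12.29 kN/m³ is used throughout; overburden q = 12.29 × 2.39 = 29.373 kPa.
Cohesion term c·N_c = 101 × 5.14 = 519.14 kPa; surcharge term q·N_q = 29.373 × 1 = 29.373 kPa.
q_ult = 519.14 + 29.373 = 548.51 kPa.
Gross allowable pressure q_all = 548.51 / 3 = 182.84 kPa.
Allowable wall load = q_all × B = 182.84 × 2.33 = 426.01 kN per metre run.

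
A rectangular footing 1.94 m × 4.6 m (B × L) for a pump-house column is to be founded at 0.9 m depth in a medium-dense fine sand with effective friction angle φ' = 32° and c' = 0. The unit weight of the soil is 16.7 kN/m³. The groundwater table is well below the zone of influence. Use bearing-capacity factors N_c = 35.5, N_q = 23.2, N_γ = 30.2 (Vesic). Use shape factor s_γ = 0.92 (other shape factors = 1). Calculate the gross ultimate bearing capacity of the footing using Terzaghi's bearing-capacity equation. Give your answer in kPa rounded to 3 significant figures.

q = γ·D_f = 16.7 × 0.9 = 15.03 kPa.
q·N_q = 15.03 × 23.2 = 348.7 kPa
0.5·γ·B·N_γ·s_γ = 0.5 × 16.7 × 1.94 × 30.2 × 0.92 = 450.07 kPa
q_ult = 348.7 + 450.07 = 798.77 kPa.

q_ult ≈ 799 kPa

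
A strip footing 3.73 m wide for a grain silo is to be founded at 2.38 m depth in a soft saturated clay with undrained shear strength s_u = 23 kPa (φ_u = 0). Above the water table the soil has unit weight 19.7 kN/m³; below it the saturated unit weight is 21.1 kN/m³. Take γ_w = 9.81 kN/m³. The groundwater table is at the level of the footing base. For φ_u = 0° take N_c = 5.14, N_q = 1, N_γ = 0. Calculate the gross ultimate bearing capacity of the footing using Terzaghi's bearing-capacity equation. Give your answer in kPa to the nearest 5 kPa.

q_ult ≈ 165 kPa

Overburden at base level: q = 19.7 × 2.38 = 46.886 kPa.
Cohesion term c·N_c = 23 × 5.14 = 118.22 kPa; surcharge term q·N_q = 46.886 × 1 = 46.886 kPa.
q_ult = 118.22 + 46.886 = 165.11 kPa.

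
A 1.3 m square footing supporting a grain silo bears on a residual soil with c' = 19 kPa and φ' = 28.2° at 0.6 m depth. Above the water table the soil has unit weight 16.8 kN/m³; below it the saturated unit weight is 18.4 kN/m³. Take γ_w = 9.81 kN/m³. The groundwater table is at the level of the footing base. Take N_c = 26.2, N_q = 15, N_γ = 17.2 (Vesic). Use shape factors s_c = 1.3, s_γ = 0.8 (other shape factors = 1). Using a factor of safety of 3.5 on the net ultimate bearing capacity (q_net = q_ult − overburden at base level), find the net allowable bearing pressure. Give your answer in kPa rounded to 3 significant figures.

q = γ·D_f = 16.8 × 0.6 = 10.08 kPa.
For the ½γBN_γ term take γ' = 18.4 − 9.81 = 8.59 kN/m³ (soil below base is submerged).
c·N_c·s_c = 19 × 26.2 × 1.3 = 647.14 kPa
q·N_q = 10.08 × 15 = 151.2 kPa
0.5·γ·B·N_γ·s_γ = 0.5 × 8.59 × 1.3 × 17.2 × 0.8 = 76.829 kPa
q_ult = 647.14 + 151.2 + 76.829 = 875.17 kPa.
q_net = 875.17 − 10.08 = 865.09 kPa.
q_all(net) = 865.09 / 3.5 = 247.17 kPa.

q_all(net) ≈ 247 kPa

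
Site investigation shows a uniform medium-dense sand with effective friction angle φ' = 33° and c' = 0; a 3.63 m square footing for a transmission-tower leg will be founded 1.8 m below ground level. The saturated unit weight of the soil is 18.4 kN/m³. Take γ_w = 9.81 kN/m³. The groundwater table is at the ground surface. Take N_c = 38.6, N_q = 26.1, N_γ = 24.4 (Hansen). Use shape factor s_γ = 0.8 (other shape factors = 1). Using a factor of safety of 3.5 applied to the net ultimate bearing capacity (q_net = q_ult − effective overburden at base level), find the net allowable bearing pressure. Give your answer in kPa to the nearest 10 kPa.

With the water table at the surface the whole profile is submerged: γ' = 18.4 − 9.81 = 8.59 kN/m³, so q = γ'·D_f = 15.462 kPa; the same γ' applies in the ½γBN_γ term.
q_ult = q·N_q + 0.5·γ·B·N_γ·s_γ
     = 15.462 × 26.1 + 0.5 × 8.59 × 3.63 × 24.4 × 0.8
     = 403.56 + 304.33 = 707.89 kPa.
Net ultimate: q_net = 707.89 − 15.462 = 692.43 kPa.
q_all(net) = 692.43 / 3.5 = 197.84 kPa.

q_all(net) ≈ 200 kPa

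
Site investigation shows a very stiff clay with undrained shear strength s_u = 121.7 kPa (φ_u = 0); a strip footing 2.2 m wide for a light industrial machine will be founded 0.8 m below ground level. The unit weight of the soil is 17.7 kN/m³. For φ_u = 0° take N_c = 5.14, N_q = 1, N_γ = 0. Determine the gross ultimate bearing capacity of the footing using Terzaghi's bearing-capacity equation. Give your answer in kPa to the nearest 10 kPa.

q_ult ≈ 640 kPa

q = γ·D_f = 17.7 × 0.8 = 14.16 kPa.
c·N_c = 121.7 × 5.14 = 625.54 kPa
q·N_q = 14.16 × 1 = 14.16 kPa
q_ult = 625.54 + 14.16 = 639.7 kPa.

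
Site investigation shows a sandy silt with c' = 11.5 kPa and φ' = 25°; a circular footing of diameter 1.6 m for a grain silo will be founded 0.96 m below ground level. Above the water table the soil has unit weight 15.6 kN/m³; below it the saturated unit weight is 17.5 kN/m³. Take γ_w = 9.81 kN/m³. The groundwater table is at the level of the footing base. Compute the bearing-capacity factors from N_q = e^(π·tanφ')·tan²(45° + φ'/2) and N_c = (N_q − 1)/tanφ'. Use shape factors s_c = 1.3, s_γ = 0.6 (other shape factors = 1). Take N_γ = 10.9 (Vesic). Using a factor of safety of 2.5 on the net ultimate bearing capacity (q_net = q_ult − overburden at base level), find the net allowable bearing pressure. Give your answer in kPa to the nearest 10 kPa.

N_q = e^(π·tan25°)·tan²(57.5°) = 10.66; N_c = (N_q − 1)/tanφ' = 20.72.
q = γ·D_f = 15.6 × 0.96 = 14.976 kPa.
For the ½γBN_γ term take γ' = 17.5 − 9.81 = 7.69 kN/m³ (soil below base is submerged).
c·N_c·s_c = 11.5 × 20.721 × 1.3 = 309.77 kPa
q·N_q = 14.976 × 10.662 = 159.68 kPa
0.5·γ·B·N_γ·s_γ = 0.5 × 7.69 × 1.6 × 10.9 × 0.6 = 40.234 kPa
q_ult = 309.77 + 159.68 + 40.234 = 509.68 kPa.
q_net = 509.68 − 14.976 = 494.71 kPa.
q_all(net) = 494.71 / 2.5 = 197.88 kPa.

q_all(net) ≈ 200 kPa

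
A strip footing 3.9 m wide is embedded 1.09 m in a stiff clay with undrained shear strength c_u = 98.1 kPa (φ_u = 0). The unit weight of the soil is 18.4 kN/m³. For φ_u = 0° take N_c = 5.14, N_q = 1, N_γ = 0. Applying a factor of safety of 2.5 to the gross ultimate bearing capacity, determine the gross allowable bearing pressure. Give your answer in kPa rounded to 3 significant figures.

q = γ·D_f = 18.4 × 1.09 = 20.056 kPa.
c·N_c = 98.1 × 5.14 = 504.23 kPa
q·N_q = 20.056 × 1 = 20.056 kPa
q_ult = 504.23 + 20.056 = 524.29 kPa.
q_all = q_ult / FS = 524.29 / 2.5 = 209.72 kPa.

q_all ≈ 210 kPa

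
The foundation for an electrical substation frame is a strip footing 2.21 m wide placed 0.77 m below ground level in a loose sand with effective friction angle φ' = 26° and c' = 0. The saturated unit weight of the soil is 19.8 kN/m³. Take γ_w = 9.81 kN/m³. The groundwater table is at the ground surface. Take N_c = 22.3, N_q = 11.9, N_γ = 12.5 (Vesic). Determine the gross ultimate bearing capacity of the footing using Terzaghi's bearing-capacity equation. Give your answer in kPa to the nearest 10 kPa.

γ' = 19.8 − 9.81 = 9.99 kN/m³ (submerged throughout). q = 9.99 × 0.77 = 7.6923 kPa; the same γ' applies in the ½γBN_γ term.
q·N_q = 7.6923 × 11.9 = 91.538 kPa
0.5·γ·B·N_γ = 0.5 × 9.99 × 2.21 × 12.5 = 137.99 kPa
q_ult = 91.538 + 137.99 = 229.53 kPa.

q_ult ≈ 230 kPa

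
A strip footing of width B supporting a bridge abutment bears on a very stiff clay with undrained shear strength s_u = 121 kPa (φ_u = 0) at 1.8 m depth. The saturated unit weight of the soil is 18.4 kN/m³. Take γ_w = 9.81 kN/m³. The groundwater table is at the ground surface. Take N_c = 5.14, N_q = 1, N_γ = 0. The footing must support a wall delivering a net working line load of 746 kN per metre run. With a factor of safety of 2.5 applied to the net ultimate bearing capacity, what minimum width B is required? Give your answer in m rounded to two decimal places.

B = 3.00 m

γ' = 18.4 − 9.81 = 8.59 kN/m³ (submerged throughout). q = 8.59 × 1.8 = 15.462 kPa.
c·N_c = 121 × 5.14 = 621.94 kPa
q·N_q = 15.462 × 1 = 15.462 kPa
q_ult = 621.94 + 15.462 = 637.4 kPa.
For φ = 0 the ½γBN_γ term vanishes, so q_ult is independent of B. q_net = 637.4 − 15.462 = 621.94 kPa; q_all(net) = 621.94/2.5 = 248.78 kPa.
Required width B = w / q_all(net) = 746 / 248.78 = 2.999 m.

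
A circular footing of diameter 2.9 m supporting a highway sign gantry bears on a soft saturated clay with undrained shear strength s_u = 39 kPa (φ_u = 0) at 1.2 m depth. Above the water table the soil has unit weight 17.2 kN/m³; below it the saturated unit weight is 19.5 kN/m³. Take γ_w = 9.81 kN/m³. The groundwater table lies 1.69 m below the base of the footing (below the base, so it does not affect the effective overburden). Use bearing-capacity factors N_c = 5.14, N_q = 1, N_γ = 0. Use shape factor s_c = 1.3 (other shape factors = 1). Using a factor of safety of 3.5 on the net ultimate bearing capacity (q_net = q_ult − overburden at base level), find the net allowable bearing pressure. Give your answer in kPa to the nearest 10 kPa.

q = γ·D_f = 17.2 × 1.2 = 20.64 kPa.
c·N_c·s_c = 39 × 5.14 × 1.3 = 260.6 kPa
q·N_q = 20.64 × 1 = 20.64 kPa
q_ult = 260.6 + 20.64 = 281.24 kPa.
q_net = 281.24 − 20.64 = 260.6 kPa.
q_all(net) = 260.6 / 3.5 = 74.457 kPa.

q_all(net) ≈ 70 kPa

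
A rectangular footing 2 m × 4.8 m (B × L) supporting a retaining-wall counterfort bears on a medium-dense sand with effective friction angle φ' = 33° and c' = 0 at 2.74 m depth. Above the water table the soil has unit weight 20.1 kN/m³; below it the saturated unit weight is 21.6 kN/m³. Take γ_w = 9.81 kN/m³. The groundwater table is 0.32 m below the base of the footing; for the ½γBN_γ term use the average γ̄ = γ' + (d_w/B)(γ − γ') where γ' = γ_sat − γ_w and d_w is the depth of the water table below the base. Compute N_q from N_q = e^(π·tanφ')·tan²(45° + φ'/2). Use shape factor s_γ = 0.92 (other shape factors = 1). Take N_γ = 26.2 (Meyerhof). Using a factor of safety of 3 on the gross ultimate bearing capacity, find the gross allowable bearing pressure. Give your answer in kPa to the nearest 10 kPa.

q_all ≈ 580 kPa

N_q = e^(π·tan33°)·tan²(61.5°) = 26.09.
Effective surcharge at the founding depth q = γ·D_f = 20.1 × 2.74 = 55.074 kPa.
With d_w = 0.32 m < B, γ̄ = 11.79 + (0.32/2) × (20.1 − 11.79) = 13.12 kN/m³.
q_ult = q·N_q + 0.5·γ·B·N_γ·s_γ
     = 55.074 × 26.092 + 0.5 × 13.12 × 2 × 26.2 × 0.92
     = 1437 + 316.23 = 1753.2 kPa.
q_all = 1753.2 / 3 = 584.41 kPa.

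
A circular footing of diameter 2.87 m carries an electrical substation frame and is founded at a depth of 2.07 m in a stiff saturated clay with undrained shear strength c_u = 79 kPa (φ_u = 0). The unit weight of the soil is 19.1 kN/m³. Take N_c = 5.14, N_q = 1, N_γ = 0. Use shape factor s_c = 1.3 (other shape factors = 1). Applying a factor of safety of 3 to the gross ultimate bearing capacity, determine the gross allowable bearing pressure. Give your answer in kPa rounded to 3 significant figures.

Overburden at base level: q = 19.1 × 2.07 = 39.537 kPa.
Cohesion term c·N_c·s_c = 79 × 5.14 × 1.3 = 527.88 kPa; surcharge term q·N_q = 39.537 × 1 = 39.537 kPa.
q_ult = 527.88 + 39.537 = 567.42 kPa.
q_all = q_ult / FS = 567.42 / 3 = 189.14 kPa.

q_all ≈ 189 kPa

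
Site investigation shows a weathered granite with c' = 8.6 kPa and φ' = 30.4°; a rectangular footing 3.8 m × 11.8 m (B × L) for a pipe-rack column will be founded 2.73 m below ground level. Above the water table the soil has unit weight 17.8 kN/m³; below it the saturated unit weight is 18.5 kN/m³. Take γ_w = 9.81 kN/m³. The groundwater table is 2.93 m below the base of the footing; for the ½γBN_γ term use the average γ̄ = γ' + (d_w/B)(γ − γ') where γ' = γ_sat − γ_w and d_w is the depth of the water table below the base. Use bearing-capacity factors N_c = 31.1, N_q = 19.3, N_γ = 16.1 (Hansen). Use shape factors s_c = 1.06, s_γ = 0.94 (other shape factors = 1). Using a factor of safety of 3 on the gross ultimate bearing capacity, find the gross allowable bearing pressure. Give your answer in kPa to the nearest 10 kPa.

q_all ≈ 560 kPa

Overburden at base level: q = 17.8 × 2.73 = 48.594 kPa.
The water table is 2.93 m below the base (< B = 3.8 m), so the ½γBN_γ term uses γ̄ = γ' + (d_w/B)(γ − γ') = 8.69 + (2.93/3.8)(17.8 − 8.69) = 15.714 kN/m³.
Cohesion term c·N_c·s_c = 8.6 × 31.1 × 1.06 = 283.51 kPa; surcharge term q·N_q = 48.594 × 19.3 = 937.86 kPa; self-weight term 0.5·γ·B·N_γ·s_γ = 0.5 × 15.714 × 3.8 × 16.1 × 0.94 = 451.86 kPa.
q_ult = 283.51 + 937.86 + 451.86 = 1673.2 kPa.
q_all = 1673.2 / 3 = 557.74 kPa.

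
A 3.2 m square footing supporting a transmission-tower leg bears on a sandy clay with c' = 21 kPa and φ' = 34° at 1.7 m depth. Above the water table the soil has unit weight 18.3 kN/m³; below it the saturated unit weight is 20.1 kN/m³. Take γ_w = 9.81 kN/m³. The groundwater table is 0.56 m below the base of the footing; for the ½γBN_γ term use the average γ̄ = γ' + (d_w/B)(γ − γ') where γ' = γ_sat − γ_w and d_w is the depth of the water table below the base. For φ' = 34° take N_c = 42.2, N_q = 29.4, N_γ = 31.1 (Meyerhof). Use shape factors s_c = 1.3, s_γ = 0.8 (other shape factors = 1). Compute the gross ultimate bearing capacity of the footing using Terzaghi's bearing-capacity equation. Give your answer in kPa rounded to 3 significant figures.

q_ult ≈ 2530 kPa

Effective surcharge at the founding depth q = γ·D_f = 18.3 × 1.7 = 31.11 kPa.
With d_w = 0.56 m < B, γ̄ = 10.29 + (0.56/3.2) × (18.3 − 10.29) = 11.692 kN/m³.
q_ult = c·N_c·s_c + q·N_q + 0.5·γ·B·N_γ·s_γ
     = 21 × 42.2 × 1.3 + 31.11 × 29.4 + 0.5 × 11.692 × 3.2 × 31.1 × 0.8
     = 1152.1 + 914.63 + 465.43 = 2532.1 kPa.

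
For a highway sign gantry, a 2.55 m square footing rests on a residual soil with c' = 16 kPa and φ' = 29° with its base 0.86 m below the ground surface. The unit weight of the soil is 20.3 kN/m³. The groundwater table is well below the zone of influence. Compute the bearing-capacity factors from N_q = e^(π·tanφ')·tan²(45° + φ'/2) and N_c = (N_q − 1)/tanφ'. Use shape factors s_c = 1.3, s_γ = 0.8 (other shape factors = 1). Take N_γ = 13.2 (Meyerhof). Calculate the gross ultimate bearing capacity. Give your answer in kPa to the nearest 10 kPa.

tan29° = 0.5543, so N_q = e^(π×0.5543)·tan²(59.5°) = 5.705 × 2.882 = 16.44.
N_c = (16.44 − 1)/tan29° = 27.86.
Overburden at base level: q = 20.3 × 0.86 = 17.458 kPa.
Cohesion term c·N_c·s_c = 16 × 27.86 × 1.3 = 579.5 kPa; surcharge term q·N_q = 17.458 × 16.443 = 287.07 kPa; self-weight term 0.5·γ·B·N_γ·s_γ = 0.5 × 20.3 × 2.55 × 13.2 × 0.8 = 273.32 kPa.
q_ult = 579.5 + 287.07 + 273.32 = 1139.9 kPa.

q_ult ≈ 1140 kPa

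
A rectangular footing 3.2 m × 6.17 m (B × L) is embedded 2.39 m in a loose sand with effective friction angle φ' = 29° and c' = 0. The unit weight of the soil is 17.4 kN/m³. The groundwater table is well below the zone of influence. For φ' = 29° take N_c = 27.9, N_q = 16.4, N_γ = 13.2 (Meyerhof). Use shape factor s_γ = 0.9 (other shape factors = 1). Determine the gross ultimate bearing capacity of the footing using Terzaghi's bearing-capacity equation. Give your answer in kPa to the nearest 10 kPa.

q = γ·D_f = 17.4 × 2.39 = 41.586 kPa.
q·N_q = 41.586 × 16.4 = 682.01 kPa
0.5·γ·B·N_γ·s_γ = 0.5 × 17.4 × 3.2 × 13.2 × 0.9 = 330.74 kPa
q_ult = 682.01 + 330.74 = 1012.7 kPa.

q_ult ≈ 1010 kPa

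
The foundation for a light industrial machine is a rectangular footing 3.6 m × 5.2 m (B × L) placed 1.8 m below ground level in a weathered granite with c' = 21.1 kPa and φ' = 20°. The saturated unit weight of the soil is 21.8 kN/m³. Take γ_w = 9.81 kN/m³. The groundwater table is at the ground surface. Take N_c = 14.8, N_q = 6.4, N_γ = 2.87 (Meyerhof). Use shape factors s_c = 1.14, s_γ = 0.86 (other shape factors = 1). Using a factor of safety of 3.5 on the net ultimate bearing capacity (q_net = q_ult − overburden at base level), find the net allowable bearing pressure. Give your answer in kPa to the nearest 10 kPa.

q_all(net) ≈ 150 kPa

With the water table at the surface the whole profile is submerged: γ' = 21.8 − 9.81 = 11.99 kN/m³, so q = γ'·D_f = 21.582 kPa; the same γ' applies in the ½γBN_γ term.
q_ult = c·N_c·s_c + q·N_q + 0.5·γ·B·N_γ·s_γ
     = 21.1 × 14.8 × 1.14 + 21.582 × 6.4 + 0.5 × 11.99 × 3.6 × 2.87 × 0.86
     = 356 + 138.12 + 53.269 = 547.39 kPa.
q_net = 547.39 − 21.582 = 525.81 kPa.
q_all(net) = 525.81 / 3.5 = 150.23 kPa.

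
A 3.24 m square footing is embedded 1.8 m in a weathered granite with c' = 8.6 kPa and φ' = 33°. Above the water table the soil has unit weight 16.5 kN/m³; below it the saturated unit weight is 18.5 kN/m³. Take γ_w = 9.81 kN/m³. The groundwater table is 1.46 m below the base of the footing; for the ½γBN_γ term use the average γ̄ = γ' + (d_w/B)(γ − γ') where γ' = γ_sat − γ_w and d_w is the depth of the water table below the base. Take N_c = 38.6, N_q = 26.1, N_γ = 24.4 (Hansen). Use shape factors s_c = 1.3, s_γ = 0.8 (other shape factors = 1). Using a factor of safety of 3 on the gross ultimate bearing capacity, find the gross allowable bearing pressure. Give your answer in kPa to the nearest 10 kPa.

Effective surcharge at the founding depth q = γ·D_f = 16.5 × 1.8 = 29.7 kPa.
With d_w = 1.46 m < B, γ̄ = 8.69 + (1.46/3.24) × (16.5 − 8.69) = 12.209 kN/m³.
q_ult = c·N_c·s_c + q·N_q + 0.5·γ·B·N_γ·s_γ
     = 8.6 × 38.6 × 1.3 + 29.7 × 26.1 + 0.5 × 12.209 × 3.24 × 24.4 × 0.8
     = 431.55 + 775.17 + 386.09 = 1592.8 kPa.
q_all = 1592.8 / 3 = 530.94 kPa.

q_all ≈ 530 kPa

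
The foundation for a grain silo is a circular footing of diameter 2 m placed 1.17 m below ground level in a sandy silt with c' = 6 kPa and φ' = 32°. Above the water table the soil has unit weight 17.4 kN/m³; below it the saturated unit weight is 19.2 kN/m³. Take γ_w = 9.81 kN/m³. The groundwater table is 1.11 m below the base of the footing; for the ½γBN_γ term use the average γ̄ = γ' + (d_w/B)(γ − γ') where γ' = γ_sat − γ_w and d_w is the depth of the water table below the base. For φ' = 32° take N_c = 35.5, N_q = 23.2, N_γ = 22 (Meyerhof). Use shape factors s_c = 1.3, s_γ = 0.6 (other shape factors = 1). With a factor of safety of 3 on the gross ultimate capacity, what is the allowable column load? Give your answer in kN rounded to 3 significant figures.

P_all ≈ 976 kN

Effective surcharge at the founding depth q = γ·D_f = 17.4 × 1.17 = 20.358 kPa.
With d_w = 1.11 m < B, γ̄ = 9.39 + (1.11/2) × (17.4 − 9.39) = 13.836 kN/m³.
q_ult = c·N_c·s_c + q·N_q + 0.5·γ·B·N_γ·s_γ
     = 6 × 35.5 × 1.3 + 20.358 × 23.2 + 0.5 × 13.836 × 2 × 22 × 0.6
     = 276.9 + 472.31 + 182.63 = 931.83 kPa.
Gross allowable pressure q_all = 931.83 / 3 = 310.61 kPa.
Footing area = 3.1416 m², so allowable column load = 310.61 × 3.1416 = 975.82 kN.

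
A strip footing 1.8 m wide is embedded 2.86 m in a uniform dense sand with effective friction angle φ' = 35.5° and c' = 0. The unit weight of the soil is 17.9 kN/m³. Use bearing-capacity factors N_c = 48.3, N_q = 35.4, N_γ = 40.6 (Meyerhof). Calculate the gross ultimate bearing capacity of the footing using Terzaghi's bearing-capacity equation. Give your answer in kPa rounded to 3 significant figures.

q_ult ≈ 2470 kPa

q = γ·D_f = 17.9 × 2.86 = 51.194 kPa.
q·N_q = 51.194 × 35.4 = 1812.3 kPa
0.5·γ·B·N_γ = 0.5 × 17.9 × 1.8 × 40.6 = 654.07 kPa
q_ult = 1812.3 + 654.07 = 2466.3 kPa.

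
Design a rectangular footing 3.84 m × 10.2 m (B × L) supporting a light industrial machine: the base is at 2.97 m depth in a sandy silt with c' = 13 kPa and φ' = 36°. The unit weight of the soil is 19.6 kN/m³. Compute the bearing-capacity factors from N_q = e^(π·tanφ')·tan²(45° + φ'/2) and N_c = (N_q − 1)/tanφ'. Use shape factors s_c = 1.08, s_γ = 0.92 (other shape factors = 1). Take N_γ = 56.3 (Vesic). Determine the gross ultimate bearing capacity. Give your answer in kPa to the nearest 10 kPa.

tan36° = 0.7265, so N_q = e^(π×0.7265)·tan²(63°) = 9.801 × 3.852 = 37.75.
N_c = (37.75 − 1)/tan36° = 50.59.
Effective surcharge at the founding depth q = γ·D_f = 19.6 × 2.97 = 58.212 kPa.
q_ult = c·N_c·s_c + q·N_q + 0.5·γ·B·N_γ·s_γ
     = 13 × 50.585 × 1.08 + 58.212 × 37.752 + 0.5 × 19.6 × 3.84 × 56.3 × 0.92
     = 710.22 + 2197.6 + 1949.2 = 4857.1 kPa.

q_ult ≈ 4860 kPa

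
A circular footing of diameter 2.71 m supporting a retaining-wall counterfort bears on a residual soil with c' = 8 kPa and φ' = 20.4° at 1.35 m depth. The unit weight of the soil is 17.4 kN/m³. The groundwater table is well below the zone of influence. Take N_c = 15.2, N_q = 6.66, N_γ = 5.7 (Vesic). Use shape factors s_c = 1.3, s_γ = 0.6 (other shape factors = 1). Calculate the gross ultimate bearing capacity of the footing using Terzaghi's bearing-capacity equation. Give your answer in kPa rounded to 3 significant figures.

q_ult ≈ 395 kPa

q = γ·D_f = 17.4 × 1.35 = 23.49 kPa.
c·N_c·s_c = 8 × 15.2 × 1.3 = 158.08 kPa
q·N_q = 23.49 × 6.66 = 156.44 kPa
0.5·γ·B·N_γ·s_γ = 0.5 × 17.4 × 2.71 × 5.7 × 0.6 = 80.633 kPa
q_ult = 158.08 + 156.44 + 80.633 = 395.16 kPa.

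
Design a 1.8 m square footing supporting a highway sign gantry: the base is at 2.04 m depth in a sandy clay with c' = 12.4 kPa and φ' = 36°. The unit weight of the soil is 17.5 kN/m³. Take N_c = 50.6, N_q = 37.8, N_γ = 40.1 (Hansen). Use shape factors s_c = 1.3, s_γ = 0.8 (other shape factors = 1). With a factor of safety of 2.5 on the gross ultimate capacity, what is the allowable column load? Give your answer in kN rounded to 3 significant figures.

q = γ·D_f = 17.5 × 2.04 = 35.7 kPa.
c·N_c·s_c = 12.4 × 50.6 × 1.3 = 815.67 kPa
q·N_q = 35.7 × 37.8 = 1349.5 kPa
0.5·γ·B·N_γ·s_γ = 0.5 × 17.5 × 1.8 × 40.1 × 0.8 = 505.26 kPa
q_ult = 815.67 + 1349.5 + 505.26 = 2670.4 kPa.
Gross allowable pressure q_all = 2670.4 / 2.5 = 1068.2 kPa.
Footing area = 3.24 m², so allowable column load = 1068.2 × 3.24 = 3460.8 kN.

P_all ≈ 3460 kN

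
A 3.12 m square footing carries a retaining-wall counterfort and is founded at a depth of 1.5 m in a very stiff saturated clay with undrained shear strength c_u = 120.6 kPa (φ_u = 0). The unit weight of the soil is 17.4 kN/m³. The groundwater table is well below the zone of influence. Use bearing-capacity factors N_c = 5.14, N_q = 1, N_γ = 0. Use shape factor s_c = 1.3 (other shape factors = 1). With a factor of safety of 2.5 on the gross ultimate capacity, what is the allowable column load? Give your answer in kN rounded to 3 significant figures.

q = γ·D_f = 17.4 × 1.5 = 26.1 kPa.
c·N_c·s_c = 120.6 × 5.14 × 1.3 = 805.85 kPa
q·N_q = 26.1 × 1 = 26.1 kPa
q_ult = 805.85 + 26.1 = 831.95 kPa.
Gross allowable pressure q_all = 831.95 / 2.5 = 332.78 kPa.
Footing area = 9.7344 m², so allowable column load = 332.78 × 9.7344 = 3239.4 kN.

P_all ≈ 3240 kN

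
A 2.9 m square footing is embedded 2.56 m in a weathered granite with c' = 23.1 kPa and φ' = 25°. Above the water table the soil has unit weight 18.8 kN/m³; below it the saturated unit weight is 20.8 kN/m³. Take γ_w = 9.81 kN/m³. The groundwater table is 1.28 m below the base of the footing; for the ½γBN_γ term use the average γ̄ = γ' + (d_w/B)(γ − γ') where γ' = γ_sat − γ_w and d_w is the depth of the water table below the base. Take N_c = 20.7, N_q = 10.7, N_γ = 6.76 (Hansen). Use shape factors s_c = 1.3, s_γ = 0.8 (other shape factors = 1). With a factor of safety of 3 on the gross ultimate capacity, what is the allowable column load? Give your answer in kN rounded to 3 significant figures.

Effective surcharge at the founding depth q = γ·D_f = 18.8 × 2.56 = 48.128 kPa.
With d_w = 1.28 m < B, γ̄ = 10.99 + (1.28/2.9) × (18.8 − 10.99) = 14.437 kN/m³.
q_ult = c·N_c·s_c + q·N_q + 0.5·γ·B·N_γ·s_γ
     = 23.1 × 20.7 × 1.3 + 48.128 × 10.7 + 0.5 × 14.437 × 2.9 × 6.76 × 0.8
     = 621.62 + 514.97 + 113.21 = 1249.8 kPa.
Gross allowable pressure q_all = 1249.8 / 3 = 416.6 kPa.
Footing area = 8.41 m², so allowable column load = 416.6 × 8.41 = 3503.6 kN.

P_all ≈ 3500 kN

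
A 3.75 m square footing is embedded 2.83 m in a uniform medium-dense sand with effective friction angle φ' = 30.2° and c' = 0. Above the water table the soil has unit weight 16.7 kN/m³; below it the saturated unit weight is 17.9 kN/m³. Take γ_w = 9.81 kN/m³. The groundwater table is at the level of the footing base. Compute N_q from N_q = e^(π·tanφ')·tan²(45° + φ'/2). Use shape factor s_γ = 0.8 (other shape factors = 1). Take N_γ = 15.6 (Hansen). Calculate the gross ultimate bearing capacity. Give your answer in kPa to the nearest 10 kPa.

q_ult ≈ 1080 kPa

tan30.2° = 0.582, so N_q = e^(π×0.582)·tan²(60.1°) = 6.224 × 3.024 = 18.82.
Overburden at base level: q = 16.7 × 2.83 = 47.261 kPa.
Below the base the soil is submerged, so the ½γBN_γ term uses γ' = 17.9 − 9.81 = 8.09 kN/m³.
Surcharge term q·N_q = 47.261 × 18.824 = 889.64 kPa; self-weight term 0.5·γ·B·N_γ·s_γ = 0.5 × 8.09 × 3.75 × 15.6 × 0.8 = 189.31 kPa.
q_ult = 889.64 + 189.31 = 1078.9 kPa.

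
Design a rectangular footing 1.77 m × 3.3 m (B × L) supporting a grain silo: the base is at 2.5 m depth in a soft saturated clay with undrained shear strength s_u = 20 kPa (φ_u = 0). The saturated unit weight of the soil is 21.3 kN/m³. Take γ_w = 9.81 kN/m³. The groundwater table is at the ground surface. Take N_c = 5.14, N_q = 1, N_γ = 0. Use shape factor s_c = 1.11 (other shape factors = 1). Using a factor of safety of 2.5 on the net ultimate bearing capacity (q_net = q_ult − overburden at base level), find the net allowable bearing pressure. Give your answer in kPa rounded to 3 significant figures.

γ' = 21.3 − 9.81 = 11.49 kN/m³ (submerged throughout). q = 11.49 × 2.5 = 28.725 kPa.
c·N_c·s_c = 20 × 5.14 × 1.11 = 114.11 kPa
q·N_q = 28.725 × 1 = 28.725 kPa
q_ult = 114.11 + 28.725 = 142.83 kPa.
q_net = 142.83 − 28.725 = 114.11 kPa.
q_all(net) = 114.11 / 2.5 = 45.643 kPa.

q_all(net) ≈ 45.6 kPa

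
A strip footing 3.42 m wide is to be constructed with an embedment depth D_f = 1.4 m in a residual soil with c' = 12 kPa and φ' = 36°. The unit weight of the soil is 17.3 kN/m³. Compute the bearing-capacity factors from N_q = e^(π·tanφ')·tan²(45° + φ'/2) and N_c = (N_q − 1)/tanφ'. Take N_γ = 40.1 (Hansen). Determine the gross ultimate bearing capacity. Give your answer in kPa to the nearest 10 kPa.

q_ult ≈ 2710 kPa

tan36° = 0.7265, so N_q = e^(π×0.7265)·tan²(63°) = 9.801 × 3.852 = 37.75.
N_c = (37.75 − 1)/tan36° = 50.59.
Effective surcharge at the founding depth q = γ·D_f = 17.3 × 1.4 = 24.22 kPa.
q_ult = c·N_c + q·N_q + 0.5·γ·B·N_γ
     = 12 × 50.585 + 24.22 × 37.752 + 0.5 × 17.3 × 3.42 × 40.1
     = 607.03 + 914.37 + 1186.3 = 2707.7 kPa.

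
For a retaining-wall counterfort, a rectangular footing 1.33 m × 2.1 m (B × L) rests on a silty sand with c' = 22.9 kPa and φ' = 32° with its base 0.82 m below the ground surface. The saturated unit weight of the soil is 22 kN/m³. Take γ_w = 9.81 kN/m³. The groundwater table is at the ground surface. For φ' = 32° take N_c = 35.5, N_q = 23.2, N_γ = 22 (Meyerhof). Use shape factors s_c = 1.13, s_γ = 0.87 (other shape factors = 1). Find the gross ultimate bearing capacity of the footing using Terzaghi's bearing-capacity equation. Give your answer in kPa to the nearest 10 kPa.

q_ult ≈ 1310 kPa

With the water table at the surface the whole profile is submerged: γ' = 22 − 9.81 = 12.19 kN/m³, so q = γ'·D_f = 9.9958 kPa; the same γ' applies in the ½γBN_γ term.
q_ult = c·N_c·s_c + q·N_q + 0.5·γ·B·N_γ·s_γ
     = 22.9 × 35.5 × 1.13 + 9.9958 × 23.2 + 0.5 × 12.19 × 1.33 × 22 × 0.87
     = 918.63 + 231.9 + 155.16 = 1305.7 kPa.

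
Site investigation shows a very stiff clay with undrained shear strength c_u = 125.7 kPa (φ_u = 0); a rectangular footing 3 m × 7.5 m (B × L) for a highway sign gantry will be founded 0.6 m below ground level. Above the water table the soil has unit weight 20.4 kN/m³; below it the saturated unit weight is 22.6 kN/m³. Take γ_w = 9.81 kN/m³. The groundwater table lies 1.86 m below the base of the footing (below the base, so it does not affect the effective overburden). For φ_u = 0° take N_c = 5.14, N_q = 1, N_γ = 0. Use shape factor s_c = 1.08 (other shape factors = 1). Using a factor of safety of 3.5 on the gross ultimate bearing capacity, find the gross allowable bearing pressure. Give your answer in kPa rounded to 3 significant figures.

q_all ≈ 203 kPa

Overburden at base level: q = 20.4 × 0.6 = 12.24 kPa.
Cohesion term c·N_c·s_c = 125.7 × 5.14 × 1.08 = 697.79 kPa; surcharge term q·N_q = 12.24 × 1 = 12.24 kPa.
q_ult = 697.79 + 12.24 = 710.03 kPa.
q_all = 710.03 / 3.5 = 202.86 kPa.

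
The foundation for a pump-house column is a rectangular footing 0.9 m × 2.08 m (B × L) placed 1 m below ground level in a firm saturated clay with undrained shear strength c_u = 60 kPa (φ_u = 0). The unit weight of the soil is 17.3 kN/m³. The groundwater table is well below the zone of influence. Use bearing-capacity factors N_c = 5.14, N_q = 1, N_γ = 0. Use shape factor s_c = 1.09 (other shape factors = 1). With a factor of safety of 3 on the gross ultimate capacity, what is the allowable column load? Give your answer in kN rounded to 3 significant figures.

P_all ≈ 221 kN

Effective surcharge at the founding depth q = γ·D_f = 17.3 × 1 = 17.3 kPa.
q_ult = c·N_c·s_c + q·N_q
     = 60 × 5.14 × 1.09 + 17.3 × 1
     = 336.16 + 17.3 = 353.46 kPa.
Gross allowable pressure q_all = 353.46 / 3 = 117.82 kPa.
Footing area = 1.872 m², so allowable column load = 117.82 × 1.872 = 220.56 kN.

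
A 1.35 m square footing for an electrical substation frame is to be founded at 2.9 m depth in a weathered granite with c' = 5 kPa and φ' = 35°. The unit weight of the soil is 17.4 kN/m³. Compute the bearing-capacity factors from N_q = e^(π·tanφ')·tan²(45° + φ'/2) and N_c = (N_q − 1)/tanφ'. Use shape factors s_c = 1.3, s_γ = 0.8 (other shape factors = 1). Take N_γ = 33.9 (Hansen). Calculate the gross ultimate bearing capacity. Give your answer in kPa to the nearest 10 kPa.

q_ult ≈ 2300 kPa

tan35° = 0.7002, so N_q = e^(π×0.7002)·tan²(62.5°) = 9.023 × 3.69 = 33.3.
N_c = (33.3 − 1)/tan35° = 46.12.
q = γ·D_f = 17.4 × 2.9 = 50.46 kPa.
c·N_c·s_c = 5 × 46.124 × 1.3 = 299.8 kPa
q·N_q = 50.46 × 33.296 = 1680.1 kPa
0.5·γ·B·N_γ·s_γ = 0.5 × 17.4 × 1.35 × 33.9 × 0.8 = 318.52 kPa
q_ult = 299.8 + 1680.1 + 318.52 = 2298.4 kPa.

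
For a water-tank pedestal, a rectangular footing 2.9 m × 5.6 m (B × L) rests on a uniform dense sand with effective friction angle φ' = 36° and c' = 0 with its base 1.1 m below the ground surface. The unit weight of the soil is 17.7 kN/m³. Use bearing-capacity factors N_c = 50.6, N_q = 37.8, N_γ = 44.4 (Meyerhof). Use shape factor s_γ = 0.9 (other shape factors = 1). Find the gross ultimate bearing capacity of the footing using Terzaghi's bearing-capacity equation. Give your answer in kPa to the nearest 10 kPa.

q_ult ≈ 1760 kPa

Overburden at base level: q = 17.7 × 1.1 = 19.47 kPa.
Surcharge term q·N_q = 19.47 × 37.8 = 735.97 kPa; self-weight term 0.5·γ·B·N_γ·s_γ = 0.5 × 17.7 × 2.9 × 44.4 × 0.9 = 1025.6 kPa.
q_ult = 735.97 + 1025.6 = 1761.5 kPa.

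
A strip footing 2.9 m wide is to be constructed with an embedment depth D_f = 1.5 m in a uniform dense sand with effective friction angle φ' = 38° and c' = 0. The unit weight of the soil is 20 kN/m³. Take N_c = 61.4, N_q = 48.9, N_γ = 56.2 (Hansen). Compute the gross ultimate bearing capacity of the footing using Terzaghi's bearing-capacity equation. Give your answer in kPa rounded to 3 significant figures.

q_ult ≈ 3100 kPa

Effective surcharge at the founding depth q = γ·D_f = 20 × 1.5 = 30 kPa.
q_ult = q·N_q + 0.5·γ·B·N_γ
     = 30 × 48.9 + 0.5 × 20 × 2.9 × 56.2
     = 1467 + 1629.8 = 3096.8 kPa.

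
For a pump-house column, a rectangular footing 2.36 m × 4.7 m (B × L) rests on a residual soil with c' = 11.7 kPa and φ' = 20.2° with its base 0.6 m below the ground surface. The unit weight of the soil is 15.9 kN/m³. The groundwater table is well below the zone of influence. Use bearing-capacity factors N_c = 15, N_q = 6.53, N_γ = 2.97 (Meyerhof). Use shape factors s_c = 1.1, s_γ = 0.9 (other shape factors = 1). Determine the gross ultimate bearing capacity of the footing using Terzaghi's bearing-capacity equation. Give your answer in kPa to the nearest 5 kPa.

q = γ·D_f = 15.9 × 0.6 = 9.54 kPa.
c·N_c·s_c = 11.7 × 15 × 1.1 = 193.05 kPa
q·N_q = 9.54 × 6.53 = 62.296 kPa
0.5·γ·B·N_γ·s_γ = 0.5 × 15.9 × 2.36 × 2.97 × 0.9 = 50.151 kPa
q_ult = 193.05 + 62.296 + 50.151 = 305.5 kPa.

q_ult ≈ 305 kPa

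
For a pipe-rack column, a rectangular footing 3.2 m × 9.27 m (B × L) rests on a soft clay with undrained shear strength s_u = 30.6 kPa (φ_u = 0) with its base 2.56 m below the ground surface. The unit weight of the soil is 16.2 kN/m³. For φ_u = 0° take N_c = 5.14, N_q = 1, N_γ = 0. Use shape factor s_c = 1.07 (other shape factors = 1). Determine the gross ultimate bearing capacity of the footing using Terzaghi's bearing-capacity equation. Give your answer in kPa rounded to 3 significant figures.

q_ult ≈ 210 kPa

Effective surcharge at the founding depth q = γ·D_f = 16.2 × 2.56 = 41.472 kPa.
q_ult = c·N_c·s_c + q·N_q
     = 30.6 × 5.14 × 1.07 + 41.472 × 1
     = 168.29 + 41.472 = 209.77 kPa.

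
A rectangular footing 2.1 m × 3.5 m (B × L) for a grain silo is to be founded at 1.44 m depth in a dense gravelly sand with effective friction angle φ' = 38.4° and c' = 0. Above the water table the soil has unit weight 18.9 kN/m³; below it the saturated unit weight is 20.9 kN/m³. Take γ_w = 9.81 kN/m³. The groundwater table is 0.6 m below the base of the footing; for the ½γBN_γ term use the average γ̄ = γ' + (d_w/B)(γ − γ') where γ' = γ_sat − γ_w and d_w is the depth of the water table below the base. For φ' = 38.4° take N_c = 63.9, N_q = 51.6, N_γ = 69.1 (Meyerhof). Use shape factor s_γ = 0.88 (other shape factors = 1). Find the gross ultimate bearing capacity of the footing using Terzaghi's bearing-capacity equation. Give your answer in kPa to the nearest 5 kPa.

q_ult ≈ 2255 kPa

Effective surcharge at the founding depth q = γ·D_f = 18.9 × 1.44 = 27.216 kPa.
With d_w = 0.6 m < B, γ̄ = 11.09 + (0.6/2.1) × (18.9 − 11.09) = 13.321 kN/m³.
q_ult = q·N_q + 0.5·γ·B·N_γ·s_γ
     = 27.216 × 51.6 + 0.5 × 13.321 × 2.1 × 69.1 × 0.88
     = 1404.3 + 850.55 = 2254.9 kPa.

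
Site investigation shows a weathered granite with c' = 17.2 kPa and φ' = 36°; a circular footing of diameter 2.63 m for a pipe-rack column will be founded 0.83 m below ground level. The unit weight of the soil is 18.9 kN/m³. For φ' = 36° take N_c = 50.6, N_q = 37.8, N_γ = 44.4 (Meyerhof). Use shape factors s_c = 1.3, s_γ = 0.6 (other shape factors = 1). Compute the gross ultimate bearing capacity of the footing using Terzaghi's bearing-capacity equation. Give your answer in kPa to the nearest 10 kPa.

q_ult ≈ 2390 kPa

q = γ·D_f = 18.9 × 0.83 = 15.687 kPa.
c·N_c·s_c = 17.2 × 50.6 × 1.3 = 1131.4 kPa
q·N_q = 15.687 × 37.8 = 592.97 kPa
0.5·γ·B·N_γ·s_γ = 0.5 × 18.9 × 2.63 × 44.4 × 0.6 = 662.1 kPa
q_ult = 1131.4 + 592.97 + 662.1 = 2386.5 kPa.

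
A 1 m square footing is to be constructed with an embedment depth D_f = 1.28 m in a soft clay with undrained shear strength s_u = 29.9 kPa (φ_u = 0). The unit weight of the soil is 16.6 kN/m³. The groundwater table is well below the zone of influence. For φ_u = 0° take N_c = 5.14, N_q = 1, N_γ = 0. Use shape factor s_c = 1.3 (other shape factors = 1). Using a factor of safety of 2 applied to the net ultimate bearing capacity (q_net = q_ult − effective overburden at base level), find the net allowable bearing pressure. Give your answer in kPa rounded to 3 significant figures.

Effective surcharge at the founding depth q = γ·D_f = 16.6 × 1.28 = 21.248 kPa.
q_ult = c·N_c·s_c + q·N_q
     = 29.9 × 5.14 × 1.3 + 21.248 × 1
     = 199.79 + 21.248 = 221.04 kPa.
Net ultimate: q_net = 221.04 − 21.248 = 199.79 kPa.
q_all(net) = 199.79 / 2 = 99.896 kPa.

q_all(net) ≈ 99.9 kPa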